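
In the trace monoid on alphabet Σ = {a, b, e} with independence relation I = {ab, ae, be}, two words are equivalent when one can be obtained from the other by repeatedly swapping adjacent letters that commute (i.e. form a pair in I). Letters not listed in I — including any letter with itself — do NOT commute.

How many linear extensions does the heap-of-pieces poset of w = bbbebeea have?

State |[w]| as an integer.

280

0(b) covers ∅
1(b) covers 0:b
2(b) covers 1:b
3(e) covers ∅
4(b) covers 2:b
5(e) covers 3:e
6(e) covers 5:e
7(a) covers ∅
floor of heap: 0:b, 3:e, 7:a
completions by unplaced set U, small U first (add the entries for U minus each lowest piece of U):
  |U|=1: {4}:1  {6}:1  {7}:1
  |U|=2: {2,4}:1  {4,6}:2  {4,7}:2  {5,6}:1  {6,7}:2
  |U|=3: {1,2,4}:1  {2,4,6}:3  {2,4,7}:3  {3,5,6}:1  {4,5,6}:3  {4,6,7}:6  {5,6,7}:3
  |U|=4: {0,1,2,4}:1  {1,2,4,6}:4  {1,2,4,7}:4  {2,4,5,6}:6  {2,4,6,7}:12  {3,4,5,6}:4  {3,5,6,7}:4  {4,5,6,7}:12
  |U|=5: {0,1,2,4,6}:5  {0,1,2,4,7}:5  {1,2,4,5,6}:10  {1,2,4,6,7}:20  {2,3,4,5,6}:10  {2,4,5,6,7}:30  {3,4,5,6,7}:20
  |U|=6: {0,1,2,4,5,6}:15  {0,1,2,4,6,7}:30  {1,2,3,4,5,6}:20  {1,2,4,5,6,7}:60  {2,3,4,5,6,7}:60
  start at 0(b): 140
  start at 3(e): 105
  start at 7(a): 35
sum over floor = 280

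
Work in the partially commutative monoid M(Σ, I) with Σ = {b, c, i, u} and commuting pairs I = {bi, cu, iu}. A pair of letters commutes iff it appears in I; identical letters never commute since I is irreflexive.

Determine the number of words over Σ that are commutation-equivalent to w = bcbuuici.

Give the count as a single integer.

16

0(b) covers ∅
1(c) covers 0:b
2(b) covers 1:c
3(u) covers 2:b
4(u) covers 3:u
5(i) covers 1:c
6(c) covers 2:b, 5:i
7(i) covers 6:c
floor of heap: 0:b
completions by unplaced set U, small U first (add the entries for U minus each lowest piece of U):
  |U|=1: {4}:1  {7}:1
  |U|=2: {3,4}:1  {4,7}:2  {6,7}:1
  |U|=3: {3,4,7}:3  {4,6,7}:3  {5,6,7}:1
  |U|=4: {3,4,6,7}:6  {4,5,6,7}:4
  |U|=5: {2,3,4,6,7}:6  {3,4,5,6,7}:10
  |U|=6: {2,3,4,5,6,7}:16
  start at 0(b): 16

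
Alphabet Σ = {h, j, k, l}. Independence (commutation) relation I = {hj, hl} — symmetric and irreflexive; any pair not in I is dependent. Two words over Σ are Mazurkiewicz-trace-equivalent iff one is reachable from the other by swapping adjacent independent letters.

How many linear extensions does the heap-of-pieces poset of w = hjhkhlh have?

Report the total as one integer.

drop 0:h onto floor
drop 1:j onto floor
drop 2:h onto {0:h}
drop 3:k onto {1:j, 2:h}
drop 4:h onto {3:k}
drop 5:l onto {3:k}
drop 6:h onto {4:h}
ground layer = {0:h, 1:j}
drop-orders for the pieces not yet dropped (sum over which currently-grounded one goes next):
  1 to go: {5} 1  {6} 1
  2 to go: {4,6} 1  {5,6} 2
  3 to go: {4,5,6} 3
  4 to go: {3,4,5,6} 3
  5 to go: {1,3,4,5,6} 3  {2,3,4,5,6} 3
  if 0:h drops first: 6 orders
  if 1:j drops first: 3 orders
heap linearizations: 9

9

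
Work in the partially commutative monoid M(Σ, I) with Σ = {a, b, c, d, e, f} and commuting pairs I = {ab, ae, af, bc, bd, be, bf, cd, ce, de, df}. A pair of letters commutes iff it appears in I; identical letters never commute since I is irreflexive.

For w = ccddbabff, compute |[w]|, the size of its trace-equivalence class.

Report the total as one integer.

1116

piece 0:c — minimal
piece 1:c rests on {0:c}
piece 2:d — minimal
piece 3:d rests on {2:d}
piece 4:b — minimal
piece 5:a rests on {1:c, 3:d}
piece 6:b rests on {4:b}
piece 7:f rests on {1:c}
piece 8:f rests on {7:f}
minimal pieces: {0:c, 2:d, 4:b}
ways to finish when only these pieces remain (= sum over removing one remaining piece with nothing left below it):
  1 left: {5}→1  {6}→1  {8}→1
  2 left: {3,5}→1  {4,6}→1  {5,6}→2  {5,8}→2  {6,8}→2  {7,8}→1
  3 left: {2,3,5}→1  {3,5,6}→3  {3,5,8}→3  {4,5,6}→3  {4,6,8}→3  {5,6,8}→6  {5,7,8}→3  {6,7,8}→3
  4 left: {1,5,7,8}→3  {2,3,5,6}→4  {2,3,5,8}→4  {3,4,5,6}→6  {3,5,6,8}→12  {3,5,7,8}→6  {4,5,6,8}→12  {4,6,7,8}→6  {5,6,7,8}→12
  5 left: {0,1,5,7,8}→3  {1,3,5,7,8}→9  {1,5,6,7,8}→15  {2,3,4,5,6}→10  {2,3,5,6,8}→20  {2,3,5,7,8}→10  {3,4,5,6,8}→30  {3,5,6,7,8}→30  {4,5,6,7,8}→30
  6 left: {0,1,3,5,7,8}→12  {0,1,5,6,7,8}→18  {1,2,3,5,7,8}→19  {1,3,5,6,7,8}→54  {1,4,5,6,7,8}→45  {2,3,4,5,6,8}→60  {2,3,5,6,7,8}→60  {3,4,5,6,7,8}→90
  7 left: {0,1,2,3,5,7,8}→31  {0,1,3,5,6,7,8}→84  {0,1,4,5,6,7,8}→63  {1,2,3,5,6,7,8}→133  {1,3,4,5,6,7,8}→189  {2,3,4,5,6,7,8}→210
  placing 0:c first → 532 extensions
  placing 2:d first → 336 extensions
  placing 4:b first → 248 extensions
total linear extensions = 1116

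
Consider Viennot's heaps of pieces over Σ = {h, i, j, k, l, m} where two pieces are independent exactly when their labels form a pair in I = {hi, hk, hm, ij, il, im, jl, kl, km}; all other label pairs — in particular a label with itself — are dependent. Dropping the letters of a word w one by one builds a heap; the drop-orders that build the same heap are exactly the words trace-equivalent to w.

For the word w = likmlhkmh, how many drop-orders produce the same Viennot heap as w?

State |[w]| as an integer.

252

#0=l has no predecessor
#1=i has no predecessor
#2=k depends on [1:i]
#3=m depends on [0:l]
#4=l depends on [3:m]
#5=h depends on [4:l]
#6=k depends on [2:k]
#7=m depends on [4:l]
#8=h depends on [5:h]
sources: [0:l, 1:i]
N(rest) = Σ N(rest − s) over sources s of rest; N(one piece) = 1:
  size 1 → [6]=1  [7]=1  [8]=1
  size 2 → [2,6]=1  [5,8]=1  [6,7]=2  [6,8]=2  [7,8]=2
  size 3 → [1,2,6]=1  [2,6,7]=3  [2,6,8]=3  [5,6,8]=3  [5,7,8]=3  [6,7,8]=6
  size 4 → [1,2,6,7]=4  [1,2,6,8]=4  [2,5,6,8]=6  [2,6,7,8]=12  [4,5,7,8]=3  [5,6,7,8]=12
  size 5 → [1,2,5,6,8]=10  [1,2,6,7,8]=20  [2,5,6,7,8]=30  [3,4,5,7,8]=3  [4,5,6,7,8]=15
  size 6 → [0,3,4,5,7,8]=3  [1,2,5,6,7,8]=60  [2,4,5,6,7,8]=45  [3,4,5,6,7,8]=18
  size 7 → [0,3,4,5,6,7,8]=21  [1,2,4,5,6,7,8]=105  [2,3,4,5,6,7,8]=63
  first=0(l) contributes 168
  first=1(i) contributes 84
|[w]| = 252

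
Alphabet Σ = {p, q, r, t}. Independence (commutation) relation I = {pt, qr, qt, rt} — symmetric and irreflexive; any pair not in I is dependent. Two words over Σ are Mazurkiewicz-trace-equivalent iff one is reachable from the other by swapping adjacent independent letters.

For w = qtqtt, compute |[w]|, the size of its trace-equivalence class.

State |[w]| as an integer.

drop 0:q onto floor
drop 1:t onto floor
drop 2:q onto {0:q}
drop 3:t onto {1:t}
drop 4:t onto {3:t}
ground layer = {0:q, 1:t}
drop-orders for the pieces not yet dropped (sum over which currently-grounded one goes next):
  1 to go: {2} 1  {4} 1
  2 to go: {0,2} 1  {2,4} 2  {3,4} 1
  3 to go: {0,2,4} 3  {1,3,4} 1  {2,3,4} 3
  if 0:q drops first: 4 orders
  if 1:t drops first: 6 orders
heap linearizations: 10

10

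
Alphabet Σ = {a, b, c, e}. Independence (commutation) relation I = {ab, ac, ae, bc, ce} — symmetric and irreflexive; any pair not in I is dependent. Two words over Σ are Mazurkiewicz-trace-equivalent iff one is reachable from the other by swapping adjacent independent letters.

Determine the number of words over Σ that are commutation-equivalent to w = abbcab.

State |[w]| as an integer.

#0=a has no predecessor
#1=b has no predecessor
#2=b depends on [1:b]
#3=c has no predecessor
#4=a depends on [0:a]
#5=b depends on [2:b]
sources: [0:a, 1:b, 3:c]
N(rest) = Σ N(rest − s) over sources s of rest; N(one piece) = 1:
  size 1 → [3]=1  [4]=1  [5]=1
  size 2 → [0,4]=1  [2,5]=1  [3,4]=2  [3,5]=2  [4,5]=2
  size 3 → [0,3,4]=3  [0,4,5]=3  [1,2,5]=1  [2,3,5]=3  [2,4,5]=3  [3,4,5]=6
  size 4 → [0,2,4,5]=6  [0,3,4,5]=12  [1,2,3,5]=4  [1,2,4,5]=4  [2,3,4,5]=12
  first=0(a) contributes 20
  first=1(b) contributes 30
  first=3(c) contributes 10
|[w]| = 60

60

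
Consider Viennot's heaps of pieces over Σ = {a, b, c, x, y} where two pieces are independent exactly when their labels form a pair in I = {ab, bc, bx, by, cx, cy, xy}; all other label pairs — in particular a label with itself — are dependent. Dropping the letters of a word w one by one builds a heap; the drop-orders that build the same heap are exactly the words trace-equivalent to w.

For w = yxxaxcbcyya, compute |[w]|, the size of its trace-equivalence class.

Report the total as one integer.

990

piece 0:y — minimal
piece 1:x — minimal
piece 2:x rests on {1:x}
piece 3:a rests on {0:y, 2:x}
piece 4:x rests on {3:a}
piece 5:c rests on {3:a}
piece 6:b — minimal
piece 7:c rests on {5:c}
piece 8:y rests on {3:a}
piece 9:y rests on {8:y}
piece 10:a rests on {4:x, 7:c, 9:y}
minimal pieces: {0:y, 1:x, 6:b}
ways to finish when only these pieces remain (= sum over removing one remaining piece with nothing left below it):
  1 left: {6}→1  {10}→1
  2 left: {4,10}→1  {6,10}→2  {7,10}→1  {9,10}→1
  3 left: {4,6,10}→3  {4,7,10}→2  {4,9,10}→2  {5,7,10}→1  {6,7,10}→3  {6,9,10}→3  {7,9,10}→2  {8,9,10}→1
  4 left: {4,5,7,10}→3  {4,6,7,10}→8  {4,6,9,10}→8  {4,7,9,10}→6  {4,8,9,10}→3  {5,6,7,10}→4  {5,7,9,10}→3  {6,7,9,10}→8  {6,8,9,10}→4  {7,8,9,10}→3
  5 left: {4,5,6,7,10}→15  {4,5,7,9,10}→12  {4,6,7,9,10}→30  {4,6,8,9,10}→15  {4,7,8,9,10}→12  {5,6,7,9,10}→15  {5,7,8,9,10}→6  {6,7,8,9,10}→15
  6 left: {4,5,6,7,9,10}→72  {4,5,7,8,9,10}→30  {4,6,7,8,9,10}→72  {5,6,7,8,9,10}→36
  7 left: {3,4,5,7,8,9,10}→30  {4,5,6,7,8,9,10}→210
  8 left: {0,3,4,5,7,8,9,10}→30  {2,3,4,5,7,8,9,10}→30  {3,4,5,6,7,8,9,10}→240
  9 left: {0,2,3,4,5,7,8,9,10}→60  {0,3,4,5,6,7,8,9,10}→270  {1,2,3,4,5,7,8,9,10}→30  {2,3,4,5,6,7,8,9,10}→270
  placing 0:y first → 300 extensions
  placing 1:x first → 600 extensions
  placing 6:b first → 90 extensions
total linear extensions = 990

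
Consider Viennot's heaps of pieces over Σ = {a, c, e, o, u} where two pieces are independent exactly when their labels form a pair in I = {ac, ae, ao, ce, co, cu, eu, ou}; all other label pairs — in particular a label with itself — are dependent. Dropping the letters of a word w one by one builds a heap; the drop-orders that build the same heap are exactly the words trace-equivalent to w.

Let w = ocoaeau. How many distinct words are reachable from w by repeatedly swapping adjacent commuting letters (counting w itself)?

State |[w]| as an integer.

#0=o has no predecessor
#1=c has no predecessor
#2=o depends on [0:o]
#3=a has no predecessor
#4=e depends on [2:o]
#5=a depends on [3:a]
#6=u depends on [5:a]
sources: [0:o, 1:c, 3:a]
N(rest) = Σ N(rest − s) over sources s of rest; N(one piece) = 1:
  size 1 → [1]=1  [4]=1  [6]=1
  size 2 → [1,4]=2  [1,6]=2  [2,4]=1  [4,6]=2  [5,6]=1
  size 3 → [0,2,4]=1  [1,2,4]=3  [1,4,6]=6  [1,5,6]=3  [2,4,6]=3  [3,5,6]=1  [4,5,6]=3
  size 4 → [0,1,2,4]=4  [0,2,4,6]=4  [1,2,4,6]=12  [1,3,5,6]=4  [1,4,5,6]=12  [2,4,5,6]=6  [3,4,5,6]=4
  size 5 → [0,1,2,4,6]=20  [0,2,4,5,6]=10  [1,2,4,5,6]=30  [1,3,4,5,6]=20  [2,3,4,5,6]=10
  first=0(o) contributes 60
  first=1(c) contributes 20
  first=3(a) contributes 60
|[w]| = 140

140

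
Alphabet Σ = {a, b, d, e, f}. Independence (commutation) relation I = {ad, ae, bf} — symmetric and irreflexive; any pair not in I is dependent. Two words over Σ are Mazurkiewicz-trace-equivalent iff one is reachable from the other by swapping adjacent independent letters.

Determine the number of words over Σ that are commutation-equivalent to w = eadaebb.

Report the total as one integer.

drop 0:e onto floor
drop 1:a onto floor
drop 2:d onto {0:e}
drop 3:a onto {1:a}
drop 4:e onto {2:d}
drop 5:b onto {3:a, 4:e}
drop 6:b onto {5:b}
ground layer = {0:e, 1:a}
drop-orders for the pieces not yet dropped (sum over which currently-grounded one goes next):
  1 to go: {6} 1
  2 to go: {5,6} 1
  3 to go: {3,5,6} 1  {4,5,6} 1
  4 to go: {1,3,5,6} 1  {2,4,5,6} 1  {3,4,5,6} 2
  5 to go: {0,2,4,5,6} 1  {1,3,4,5,6} 3  {2,3,4,5,6} 3
  if 0:e drops first: 6 orders
  if 1:a drops first: 4 orders
heap linearizations: 10

10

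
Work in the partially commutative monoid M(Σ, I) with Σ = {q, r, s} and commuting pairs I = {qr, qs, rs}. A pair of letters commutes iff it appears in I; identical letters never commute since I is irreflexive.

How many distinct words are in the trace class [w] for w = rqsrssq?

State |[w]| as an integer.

drop 0:r onto floor
drop 1:q onto floor
drop 2:s onto floor
drop 3:r onto {0:r}
drop 4:s onto {2:s}
drop 5:s onto {4:s}
drop 6:q onto {1:q}
ground layer = {0:r, 1:q, 2:s}
drop-orders for the pieces not yet dropped (sum over which currently-grounded one goes next):
  1 to go: {3} 1  {5} 1  {6} 1
  2 to go: {0,3} 1  {1,6} 1  {3,5} 2  {3,6} 2  {4,5} 1  {5,6} 2
  3 to go: {0,3,5} 3  {0,3,6} 3  {1,3,6} 3  {1,5,6} 3  {2,4,5} 1  {3,4,5} 3  {3,5,6} 6  {4,5,6} 3
  4 to go: {0,1,3,6} 6  {0,3,4,5} 6  {0,3,5,6} 12  {1,3,5,6} 12  {1,4,5,6} 6  {2,3,4,5} 4  {2,4,5,6} 4  {3,4,5,6} 12
  5 to go: {0,1,3,5,6} 30  {0,2,3,4,5} 10  {0,3,4,5,6} 30  {1,2,4,5,6} 10  {1,3,4,5,6} 30  {2,3,4,5,6} 20
  if 0:r drops first: 60 orders
  if 1:q drops first: 60 orders
  if 2:s drops first: 90 orders
heap linearizations: 210

210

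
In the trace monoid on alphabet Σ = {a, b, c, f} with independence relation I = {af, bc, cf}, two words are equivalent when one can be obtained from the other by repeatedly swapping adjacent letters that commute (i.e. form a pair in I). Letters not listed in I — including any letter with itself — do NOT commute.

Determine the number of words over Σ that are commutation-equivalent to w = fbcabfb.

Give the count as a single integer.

#0=f has no predecessor
#1=b depends on [0:f]
#2=c has no predecessor
#3=a depends on [1:b, 2:c]
#4=b depends on [3:a]
#5=f depends on [4:b]
#6=b depends on [5:f]
sources: [0:f, 2:c]
N(rest) = Σ N(rest − s) over sources s of rest; N(one piece) = 1:
  size 1 → [6]=1
  size 2 → [5,6]=1
  size 3 → [4,5,6]=1
  size 4 → [3,4,5,6]=1
  size 5 → [1,3,4,5,6]=1  [2,3,4,5,6]=1
  first=0(f) contributes 2
  first=2(c) contributes 1
|[w]| = 3

3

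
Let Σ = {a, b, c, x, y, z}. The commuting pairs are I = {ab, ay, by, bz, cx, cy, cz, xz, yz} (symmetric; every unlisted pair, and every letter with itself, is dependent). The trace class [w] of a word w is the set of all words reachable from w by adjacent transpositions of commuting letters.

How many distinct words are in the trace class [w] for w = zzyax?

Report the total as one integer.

0(z) covers ∅
1(z) covers 0:z
2(y) covers ∅
3(a) covers 1:z
4(x) covers 2:y, 3:a
floor of heap: 0:z, 2:y
completions by unplaced set U, small U first (add the entries for U minus each lowest piece of U):
  |U|=1: {4}:1
  |U|=2: {2,4}:1  {3,4}:1
  |U|=3: {1,3,4}:1  {2,3,4}:2
  start at 0(z): 3
  start at 2(y): 1
sum over floor = 4

4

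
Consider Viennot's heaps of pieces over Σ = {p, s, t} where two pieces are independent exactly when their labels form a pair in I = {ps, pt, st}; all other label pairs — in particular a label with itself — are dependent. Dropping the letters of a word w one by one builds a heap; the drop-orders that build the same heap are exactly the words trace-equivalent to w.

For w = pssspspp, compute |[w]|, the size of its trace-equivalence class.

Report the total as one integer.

piece 0:p — minimal
piece 1:s — minimal
piece 2:s rests on {1:s}
piece 3:s rests on {2:s}
piece 4:p rests on {0:p}
piece 5:s rests on {3:s}
piece 6:p rests on {4:p}
piece 7:p rests on {6:p}
minimal pieces: {0:p, 1:s}
ways to finish when only these pieces remain (= sum over removing one remaining piece with nothing left below it):
  1 left: {5}→1  {7}→1
  2 left: {3,5}→1  {5,7}→2  {6,7}→1
  3 left: {2,3,5}→1  {3,5,7}→3  {4,6,7}→1  {5,6,7}→3
  4 left: {0,4,6,7}→1  {1,2,3,5}→1  {2,3,5,7}→4  {3,5,6,7}→6  {4,5,6,7}→4
  5 left: {0,4,5,6,7}→5  {1,2,3,5,7}→5  {2,3,5,6,7}→10  {3,4,5,6,7}→10
  6 left: {0,3,4,5,6,7}→15  {1,2,3,5,6,7}→15  {2,3,4,5,6,7}→20
  placing 0:p first → 35 extensions
  placing 1:s first → 35 extensions
total linear extensions = 70

70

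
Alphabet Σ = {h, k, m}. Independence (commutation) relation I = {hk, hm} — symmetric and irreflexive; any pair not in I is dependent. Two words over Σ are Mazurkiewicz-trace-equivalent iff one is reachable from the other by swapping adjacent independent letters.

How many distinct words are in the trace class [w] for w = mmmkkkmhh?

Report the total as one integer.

#0=m has no predecessor
#1=m depends on [0:m]
#2=m depends on [1:m]
#3=k depends on [2:m]
#4=k depends on [3:k]
#5=k depends on [4:k]
#6=m depends on [5:k]
#7=h has no predecessor
#8=h depends on [7:h]
sources: [0:m, 7:h]
N(rest) = Σ N(rest − s) over sources s of rest; N(one piece) = 1:
  size 1 → [6]=1  [8]=1
  size 2 → [5,6]=1  [6,8]=2  [7,8]=1
  size 3 → [4,5,6]=1  [5,6,8]=3  [6,7,8]=3
  size 4 → [3,4,5,6]=1  [4,5,6,8]=4  [5,6,7,8]=6
  size 5 → [2,3,4,5,6]=1  [3,4,5,6,8]=5  [4,5,6,7,8]=10
  size 6 → [1,2,3,4,5,6]=1  [2,3,4,5,6,8]=6  [3,4,5,6,7,8]=15
  size 7 → [0,1,2,3,4,5,6]=1  [1,2,3,4,5,6,8]=7  [2,3,4,5,6,7,8]=21
  first=0(m) contributes 28
  first=7(h) contributes 8
|[w]| = 36

36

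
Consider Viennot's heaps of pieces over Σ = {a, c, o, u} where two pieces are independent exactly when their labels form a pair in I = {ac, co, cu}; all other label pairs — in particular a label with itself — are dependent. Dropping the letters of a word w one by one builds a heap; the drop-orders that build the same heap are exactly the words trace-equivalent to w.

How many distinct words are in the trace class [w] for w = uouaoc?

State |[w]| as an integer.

6

drop 0:u onto floor
drop 1:o onto {0:u}
drop 2:u onto {1:o}
drop 3:a onto {2:u}
drop 4:o onto {3:a}
drop 5:c onto floor
ground layer = {0:u, 5:c}
drop-orders for the pieces not yet dropped (sum over which currently-grounded one goes next):
  1 to go: {4} 1  {5} 1
  2 to go: {3,4} 1  {4,5} 2
  3 to go: {2,3,4} 1  {3,4,5} 3
  4 to go: {1,2,3,4} 1  {2,3,4,5} 4
  if 0:u drops first: 5 orders
  if 5:c drops first: 1 orders
heap linearizations: 6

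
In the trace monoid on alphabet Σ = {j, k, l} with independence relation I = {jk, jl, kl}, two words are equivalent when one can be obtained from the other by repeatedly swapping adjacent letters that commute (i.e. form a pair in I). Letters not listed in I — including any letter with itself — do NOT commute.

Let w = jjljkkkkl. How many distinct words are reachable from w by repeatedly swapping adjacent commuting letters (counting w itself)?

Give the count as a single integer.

#0=j has no predecessor
#1=j depends on [0:j]
#2=l has no predecessor
#3=j depends on [1:j]
#4=k has no predecessor
#5=k depends on [4:k]
#6=k depends on [5:k]
#7=k depends on [6:k]
#8=l depends on [2:l]
sources: [0:j, 2:l, 4:k]
N(rest) = Σ N(rest − s) over sources s of rest; N(one piece) = 1:
  size 1 → [3]=1  [7]=1  [8]=1
  size 2 → [1,3]=1  [2,8]=1  [3,7]=2  [3,8]=2  [6,7]=1  [7,8]=2
  size 3 → [0,1,3]=1  [1,3,7]=3  [1,3,8]=3  [2,3,8]=3  [2,7,8]=3  [3,6,7]=3  [3,7,8]=6  [5,6,7]=1  [6,7,8]=3
  size 4 → [0,1,3,7]=4  [0,1,3,8]=4  [1,2,3,8]=6  [1,3,6,7]=6  [1,3,7,8]=12  [2,3,7,8]=12  [2,6,7,8]=6  [3,5,6,7]=4  [3,6,7,8]=12  [4,5,6,7]=1  [5,6,7,8]=4
  size 5 → [0,1,2,3,8]=10  [0,1,3,6,7]=10  [0,1,3,7,8]=20  [1,2,3,7,8]=30  [1,3,5,6,7]=10  [1,3,6,7,8]=30  [2,3,6,7,8]=30  [2,5,6,7,8]=10  [3,4,5,6,7]=5  [3,5,6,7,8]=20  [4,5,6,7,8]=5
  size 6 → [0,1,2,3,7,8]=60  [0,1,3,5,6,7]=20  [0,1,3,6,7,8]=60  [1,2,3,6,7,8]=90  [1,3,4,5,6,7]=15  [1,3,5,6,7,8]=60  [2,3,5,6,7,8]=60  [2,4,5,6,7,8]=15  [3,4,5,6,7,8]=30
  size 7 → [0,1,2,3,6,7,8]=210  [0,1,3,4,5,6,7]=35  [0,1,3,5,6,7,8]=140  [1,2,3,5,6,7,8]=210  [1,3,4,5,6,7,8]=105  [2,3,4,5,6,7,8]=105
  first=0(j) contributes 420
  first=2(l) contributes 280
  first=4(k) contributes 560
|[w]| = 1260

1260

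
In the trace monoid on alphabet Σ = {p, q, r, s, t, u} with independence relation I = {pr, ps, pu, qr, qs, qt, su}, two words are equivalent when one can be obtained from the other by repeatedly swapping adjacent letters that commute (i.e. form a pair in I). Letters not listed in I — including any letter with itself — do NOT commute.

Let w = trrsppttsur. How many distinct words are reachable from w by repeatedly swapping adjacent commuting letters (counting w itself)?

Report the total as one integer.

#0=t has no predecessor
#1=r depends on [0:t]
#2=r depends on [1:r]
#3=s depends on [2:r]
#4=p depends on [0:t]
#5=p depends on [4:p]
#6=t depends on [3:s, 5:p]
#7=t depends on [6:t]
#8=s depends on [7:t]
#9=u depends on [7:t]
#10=r depends on [8:s, 9:u]
sources: [0:t]
N(rest) = Σ N(rest − s) over sources s of rest; N(one piece) = 1:
  size 1 → [10]=1
  size 2 → [8,10]=1  [9,10]=1
  size 3 → [8,9,10]=2
  size 4 → [7,8,9,10]=2
  size 5 → [6,7,8,9,10]=2
  size 6 → [3,6,7,8,9,10]=2  [5,6,7,8,9,10]=2
  size 7 → [2,3,6,7,8,9,10]=2  [3,5,6,7,8,9,10]=4  [4,5,6,7,8,9,10]=2
  size 8 → [1,2,3,6,7,8,9,10]=2  [2,3,5,6,7,8,9,10]=6  [3,4,5,6,7,8,9,10]=6
  size 9 → [1,2,3,5,6,7,8,9,10]=8  [2,3,4,5,6,7,8,9,10]=12
  first=0(t) contributes 20

20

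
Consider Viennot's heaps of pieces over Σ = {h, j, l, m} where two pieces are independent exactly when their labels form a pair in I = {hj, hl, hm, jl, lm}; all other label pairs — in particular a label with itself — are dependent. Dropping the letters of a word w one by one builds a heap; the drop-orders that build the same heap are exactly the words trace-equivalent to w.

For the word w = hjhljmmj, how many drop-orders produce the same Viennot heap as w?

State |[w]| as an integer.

#0=h has no predecessor
#1=j has no predecessor
#2=h depends on [0:h]
#3=l has no predecessor
#4=j depends on [1:j]
#5=m depends on [4:j]
#6=m depends on [5:m]
#7=j depends on [6:m]
sources: [0:h, 1:j, 3:l]
N(rest) = Σ N(rest − s) over sources s of rest; N(one piece) = 1:
  size 1 → [2]=1  [3]=1  [7]=1
  size 2 → [0,2]=1  [2,3]=2  [2,7]=2  [3,7]=2  [6,7]=1
  size 3 → [0,2,3]=3  [0,2,7]=3  [2,3,7]=6  [2,6,7]=3  [3,6,7]=3  [5,6,7]=1
  size 4 → [0,2,3,7]=12  [0,2,6,7]=6  [2,3,6,7]=12  [2,5,6,7]=4  [3,5,6,7]=4  [4,5,6,7]=1
  size 5 → [0,2,3,6,7]=30  [0,2,5,6,7]=10  [1,4,5,6,7]=1  [2,3,5,6,7]=20  [2,4,5,6,7]=5  [3,4,5,6,7]=5
  size 6 → [0,2,3,5,6,7]=60  [0,2,4,5,6,7]=15  [1,2,4,5,6,7]=6  [1,3,4,5,6,7]=6  [2,3,4,5,6,7]=30
  first=0(h) contributes 42
  first=1(j) contributes 105
  first=3(l) contributes 21
|[w]| = 168

168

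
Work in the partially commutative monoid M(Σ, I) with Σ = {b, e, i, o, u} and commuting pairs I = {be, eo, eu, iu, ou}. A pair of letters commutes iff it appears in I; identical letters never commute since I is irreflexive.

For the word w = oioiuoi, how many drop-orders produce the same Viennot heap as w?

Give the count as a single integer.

drop 0:o onto floor
drop 1:i onto {0:o}
drop 2:o onto {1:i}
drop 3:i onto {2:o}
drop 4:u onto floor
drop 5:o onto {3:i}
drop 6:i onto {5:o}
ground layer = {0:o, 4:u}
drop-orders for the pieces not yet dropped (sum over which currently-grounded one goes next):
  1 to go: {4} 1  {6} 1
  2 to go: {4,6} 2  {5,6} 1
  3 to go: {3,5,6} 1  {4,5,6} 3
  4 to go: {2,3,5,6} 1  {3,4,5,6} 4
  5 to go: {1,2,3,5,6} 1  {2,3,4,5,6} 5
  if 0:o drops first: 6 orders
  if 4:u drops first: 1 orders
heap linearizations: 7

7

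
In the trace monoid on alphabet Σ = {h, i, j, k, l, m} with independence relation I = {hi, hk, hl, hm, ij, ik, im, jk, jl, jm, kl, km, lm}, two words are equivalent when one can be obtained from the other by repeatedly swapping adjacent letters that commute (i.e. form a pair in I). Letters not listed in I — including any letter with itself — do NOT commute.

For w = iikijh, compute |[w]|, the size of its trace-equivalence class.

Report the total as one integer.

0(i) covers ∅
1(i) covers 0:i
2(k) covers ∅
3(i) covers 1:i
4(j) covers ∅
5(h) covers 4:j
floor of heap: 0:i, 2:k, 4:j
completions by unplaced set U, small U first (add the entries for U minus each lowest piece of U):
  |U|=1: {2}:1  {3}:1  {5}:1
  |U|=2: {1,3}:1  {2,3}:2  {2,5}:2  {3,5}:2  {4,5}:1
  |U|=3: {0,1,3}:1  {1,2,3}:3  {1,3,5}:3  {2,3,5}:6  {2,4,5}:3  {3,4,5}:3
  |U|=4: {0,1,2,3}:4  {0,1,3,5}:4  {1,2,3,5}:12  {1,3,4,5}:6  {2,3,4,5}:12
  start at 0(i): 30
  start at 2(k): 10
  start at 4(j): 20
sum over floor = 60

60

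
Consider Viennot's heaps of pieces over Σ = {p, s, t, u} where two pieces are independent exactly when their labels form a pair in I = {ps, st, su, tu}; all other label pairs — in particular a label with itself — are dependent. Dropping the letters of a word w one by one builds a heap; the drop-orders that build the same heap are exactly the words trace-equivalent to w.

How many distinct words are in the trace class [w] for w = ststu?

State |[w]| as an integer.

drop 0:s onto floor
drop 1:t onto floor
drop 2:s onto {0:s}
drop 3:t onto {1:t}
drop 4:u onto floor
ground layer = {0:s, 1:t, 4:u}
drop-orders for the pieces not yet dropped (sum over which currently-grounded one goes next):
  1 to go: {2} 1  {3} 1  {4} 1
  2 to go: {0,2} 1  {1,3} 1  {2,3} 2  {2,4} 2  {3,4} 2
  3 to go: {0,2,3} 3  {0,2,4} 3  {1,2,3} 3  {1,3,4} 3  {2,3,4} 6
  if 0:s drops first: 12 orders
  if 1:t drops first: 12 orders
  if 4:u drops first: 6 orders
heap linearizations: 30

30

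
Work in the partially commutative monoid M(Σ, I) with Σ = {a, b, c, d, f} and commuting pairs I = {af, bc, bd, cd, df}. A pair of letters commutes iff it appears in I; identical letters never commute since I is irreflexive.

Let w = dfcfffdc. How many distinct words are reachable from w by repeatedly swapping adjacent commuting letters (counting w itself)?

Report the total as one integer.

28

#0=d has no predecessor
#1=f has no predecessor
#2=c depends on [1:f]
#3=f depends on [2:c]
#4=f depends on [3:f]
#5=f depends on [4:f]
#6=d depends on [0:d]
#7=c depends on [5:f]
sources: [0:d, 1:f]
N(rest) = Σ N(rest − s) over sources s of rest; N(one piece) = 1:
  size 1 → [6]=1  [7]=1
  size 2 → [0,6]=1  [5,7]=1  [6,7]=2
  size 3 → [0,6,7]=3  [4,5,7]=1  [5,6,7]=3
  size 4 → [0,5,6,7]=6  [3,4,5,7]=1  [4,5,6,7]=4
  size 5 → [0,4,5,6,7]=10  [2,3,4,5,7]=1  [3,4,5,6,7]=5
  size 6 → [0,3,4,5,6,7]=15  [1,2,3,4,5,7]=1  [2,3,4,5,6,7]=6
  first=0(d) contributes 7
  first=1(f) contributes 21
|[w]| = 28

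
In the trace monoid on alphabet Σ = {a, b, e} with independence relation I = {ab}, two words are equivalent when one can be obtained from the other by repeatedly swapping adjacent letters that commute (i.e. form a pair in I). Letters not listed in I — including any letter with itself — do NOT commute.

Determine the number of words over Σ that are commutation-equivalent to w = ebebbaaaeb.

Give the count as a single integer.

10

0(e) covers ∅
1(b) covers 0:e
2(e) covers 1:b
3(b) covers 2:e
4(b) covers 3:b
5(a) covers 2:e
6(a) covers 5:a
7(a) covers 6:a
8(e) covers 4:b, 7:a
9(b) covers 8:e
floor of heap: 0:e
completions by unplaced set U, small U first (add the entries for U minus each lowest piece of U):
  |U|=1: {9}:1
  |U|=2: {8,9}:1
  |U|=3: {4,8,9}:1  {7,8,9}:1
  |U|=4: {3,4,8,9}:1  {4,7,8,9}:2  {6,7,8,9}:1
  |U|=5: {3,4,7,8,9}:3  {4,6,7,8,9}:3  {5,6,7,8,9}:1
  |U|=6: {3,4,6,7,8,9}:6  {4,5,6,7,8,9}:4
  |U|=7: {3,4,5,6,7,8,9}:10
  |U|=8: {2,3,4,5,6,7,8,9}:10
  start at 0(e): 10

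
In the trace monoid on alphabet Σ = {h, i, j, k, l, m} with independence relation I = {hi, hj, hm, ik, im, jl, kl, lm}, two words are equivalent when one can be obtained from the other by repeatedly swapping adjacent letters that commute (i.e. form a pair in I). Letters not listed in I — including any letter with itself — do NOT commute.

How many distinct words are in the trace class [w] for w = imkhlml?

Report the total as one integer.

18

0(i) covers ∅
1(m) covers ∅
2(k) covers 1:m
3(h) covers 2:k
4(l) covers 0:i, 3:h
5(m) covers 2:k
6(l) covers 4:l
floor of heap: 0:i, 1:m
completions by unplaced set U, small U first (add the entries for U minus each lowest piece of U):
  |U|=1: {5}:1  {6}:1
  |U|=2: {4,6}:1  {5,6}:2
  |U|=3: {0,4,6}:1  {3,4,6}:1  {4,5,6}:3
  |U|=4: {0,3,4,6}:2  {0,4,5,6}:4  {3,4,5,6}:4
  |U|=5: {0,3,4,5,6}:10  {2,3,4,5,6}:4
  start at 0(i): 4
  start at 1(m): 14
sum over floor = 18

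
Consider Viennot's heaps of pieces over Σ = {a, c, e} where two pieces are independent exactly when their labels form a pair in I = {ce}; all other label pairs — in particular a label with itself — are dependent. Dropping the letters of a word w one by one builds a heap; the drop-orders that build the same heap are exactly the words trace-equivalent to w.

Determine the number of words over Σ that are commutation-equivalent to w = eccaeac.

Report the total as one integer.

0(e) covers ∅
1(c) covers ∅
2(c) covers 1:c
3(a) covers 0:e, 2:c
4(e) covers 3:a
5(a) covers 4:e
6(c) covers 5:a
floor of heap: 0:e, 1:c
completions by unplaced set U, small U first (add the entries for U minus each lowest piece of U):
  |U|=1: {6}:1
  |U|=2: {5,6}:1
  |U|=3: {4,5,6}:1
  |U|=4: {3,4,5,6}:1
  |U|=5: {0,3,4,5,6}:1  {2,3,4,5,6}:1
  start at 0(e): 1
  start at 1(c): 2
sum over floor = 3

3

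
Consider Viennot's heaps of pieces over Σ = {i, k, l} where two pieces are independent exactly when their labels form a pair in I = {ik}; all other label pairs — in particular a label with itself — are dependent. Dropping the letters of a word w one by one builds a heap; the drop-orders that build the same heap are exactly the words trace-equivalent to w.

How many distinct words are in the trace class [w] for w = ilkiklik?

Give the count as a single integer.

0(i) covers ∅
1(l) covers 0:i
2(k) covers 1:l
3(i) covers 1:l
4(k) covers 2:k
5(l) covers 3:i, 4:k
6(i) covers 5:l
7(k) covers 5:l
floor of heap: 0:i
completions by unplaced set U, small U first (add the entries for U minus each lowest piece of U):
  |U|=1: {6}:1  {7}:1
  |U|=2: {6,7}:2
  |U|=3: {5,6,7}:2
  |U|=4: {3,5,6,7}:2  {4,5,6,7}:2
  |U|=5: {2,4,5,6,7}:2  {3,4,5,6,7}:4
  |U|=6: {2,3,4,5,6,7}:6
  start at 0(i): 6

6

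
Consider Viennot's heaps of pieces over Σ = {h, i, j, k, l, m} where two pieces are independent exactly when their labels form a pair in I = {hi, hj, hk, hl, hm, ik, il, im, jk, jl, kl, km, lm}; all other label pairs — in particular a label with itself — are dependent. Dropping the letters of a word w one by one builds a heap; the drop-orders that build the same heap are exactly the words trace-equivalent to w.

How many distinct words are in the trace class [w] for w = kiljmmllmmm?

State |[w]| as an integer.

0(k) covers ∅
1(i) covers ∅
2(l) covers ∅
3(j) covers 1:i
4(m) covers 3:j
5(m) covers 4:m
6(l) covers 2:l
7(l) covers 6:l
8(m) covers 5:m
9(m) covers 8:m
10(m) covers 9:m
floor of heap: 0:k, 1:i, 2:l
completions by unplaced set U, small U first (add the entries for U minus each lowest piece of U):
  |U|=1: {0}:1  {7}:1  {10}:1
  |U|=2: {0,7}:2  {0,10}:2  {6,7}:1  {7,10}:2  {9,10}:1
  |U|=3: {0,6,7}:3  {0,7,10}:6  {0,9,10}:3  {2,6,7}:1  {6,7,10}:3  {7,9,10}:3  {8,9,10}:1
  |U|=4: {0,2,6,7}:4  {0,6,7,10}:12  {0,7,9,10}:12  {0,8,9,10}:4  {2,6,7,10}:4  {5,8,9,10}:1  {6,7,9,10}:6  {7,8,9,10}:4
  |U|=5: {0,2,6,7,10}:20  {0,5,8,9,10}:5  {0,6,7,9,10}:30  {0,7,8,9,10}:20  {2,6,7,9,10}:10  {4,5,8,9,10}:1  {5,7,8,9,10}:5  {6,7,8,9,10}:10
  |U|=6: {0,2,6,7,9,10}:60  {0,4,5,8,9,10}:6  {0,5,7,8,9,10}:30  {0,6,7,8,9,10}:60  {2,6,7,8,9,10}:20  {3,4,5,8,9,10}:1  {4,5,7,8,9,10}:6  {5,6,7,8,9,10}:15
  |U|=7: {0,2,6,7,8,9,10}:140  {0,3,4,5,8,9,10}:7  {0,4,5,7,8,9,10}:42  {0,5,6,7,8,9,10}:105  {1,3,4,5,8,9,10}:1  {2,5,6,7,8,9,10}:35  {3,4,5,7,8,9,10}:7  {4,5,6,7,8,9,10}:21
  |U|=8: {0,1,3,4,5,8,9,10}:8  {0,2,5,6,7,8,9,10}:280  {0,3,4,5,7,8,9,10}:56  {0,4,5,6,7,8,9,10}:168  {1,3,4,5,7,8,9,10}:8  {2,4,5,6,7,8,9,10}:56  {3,4,5,6,7,8,9,10}:28
  |U|=9: {0,1,3,4,5,7,8,9,10}:72  {0,2,4,5,6,7,8,9,10}:504  {0,3,4,5,6,7,8,9,10}:252  {1,3,4,5,6,7,8,9,10}:36  {2,3,4,5,6,7,8,9,10}:84
  start at 0(k): 120
  start at 1(i): 840
  start at 2(l): 360
sum over floor = 1320

1320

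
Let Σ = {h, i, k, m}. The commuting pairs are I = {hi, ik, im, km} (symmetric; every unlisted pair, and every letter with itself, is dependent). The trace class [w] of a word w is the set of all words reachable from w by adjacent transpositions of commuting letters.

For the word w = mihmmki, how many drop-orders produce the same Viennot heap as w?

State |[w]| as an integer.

piece 0:m — minimal
piece 1:i — minimal
piece 2:h rests on {0:m}
piece 3:m rests on {2:h}
piece 4:m rests on {3:m}
piece 5:k rests on {2:h}
piece 6:i rests on {1:i}
minimal pieces: {0:m, 1:i}
ways to finish when only these pieces remain (= sum over removing one remaining piece with nothing left below it):
  1 left: {4}→1  {5}→1  {6}→1
  2 left: {1,6}→1  {3,4}→1  {4,5}→2  {4,6}→2  {5,6}→2
  3 left: {1,4,6}→3  {1,5,6}→3  {3,4,5}→3  {3,4,6}→3  {4,5,6}→6
  4 left: {1,3,4,6}→6  {1,4,5,6}→12  {2,3,4,5}→3  {3,4,5,6}→12
  5 left: {0,2,3,4,5}→3  {1,3,4,5,6}→30  {2,3,4,5,6}→15
  placing 0:m first → 45 extensions
  placing 1:i first → 18 extensions
total linear extensions = 63

63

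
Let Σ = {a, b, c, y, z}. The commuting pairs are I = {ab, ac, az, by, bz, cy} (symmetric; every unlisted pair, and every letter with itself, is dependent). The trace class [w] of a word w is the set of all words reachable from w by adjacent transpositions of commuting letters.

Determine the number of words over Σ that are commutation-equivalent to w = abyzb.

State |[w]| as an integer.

#0=a has no predecessor
#1=b has no predecessor
#2=y depends on [0:a]
#3=z depends on [2:y]
#4=b depends on [1:b]
sources: [0:a, 1:b]
N(rest) = Σ N(rest − s) over sources s of rest; N(one piece) = 1:
  size 1 → [3]=1  [4]=1
  size 2 → [1,4]=1  [2,3]=1  [3,4]=2
  size 3 → [0,2,3]=1  [1,3,4]=3  [2,3,4]=3
  first=0(a) contributes 6
  first=1(b) contributes 4
|[w]| = 10

10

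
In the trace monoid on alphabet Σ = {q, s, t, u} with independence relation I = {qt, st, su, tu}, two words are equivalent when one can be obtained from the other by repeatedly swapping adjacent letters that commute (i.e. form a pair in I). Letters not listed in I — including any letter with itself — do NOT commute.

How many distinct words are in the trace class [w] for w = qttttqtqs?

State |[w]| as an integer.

126

0(q) covers ∅
1(t) covers ∅
2(t) covers 1:t
3(t) covers 2:t
4(t) covers 3:t
5(q) covers 0:q
6(t) covers 4:t
7(q) covers 5:q
8(s) covers 7:q
floor of heap: 0:q, 1:t
completions by unplaced set U, small U first (add the entries for U minus each lowest piece of U):
  |U|=1: {6}:1  {8}:1
  |U|=2: {4,6}:1  {6,8}:2  {7,8}:1
  |U|=3: {3,4,6}:1  {4,6,8}:3  {5,7,8}:1  {6,7,8}:3
  |U|=4: {0,5,7,8}:1  {2,3,4,6}:1  {3,4,6,8}:4  {4,6,7,8}:6  {5,6,7,8}:4
  |U|=5: {0,5,6,7,8}:5  {1,2,3,4,6}:1  {2,3,4,6,8}:5  {3,4,6,7,8}:10  {4,5,6,7,8}:10
  |U|=6: {0,4,5,6,7,8}:15  {1,2,3,4,6,8}:6  {2,3,4,6,7,8}:15  {3,4,5,6,7,8}:20
  |U|=7: {0,3,4,5,6,7,8}:35  {1,2,3,4,6,7,8}:21  {2,3,4,5,6,7,8}:35
  start at 0(q): 56
  start at 1(t): 70
sum over floor = 126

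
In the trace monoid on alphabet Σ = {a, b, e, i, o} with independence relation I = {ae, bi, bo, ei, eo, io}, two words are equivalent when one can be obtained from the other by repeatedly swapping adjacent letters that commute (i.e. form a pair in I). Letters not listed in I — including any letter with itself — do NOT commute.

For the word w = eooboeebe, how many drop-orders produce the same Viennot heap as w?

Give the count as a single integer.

84

#0=e has no predecessor
#1=o has no predecessor
#2=o depends on [1:o]
#3=b depends on [0:e]
#4=o depends on [2:o]
#5=e depends on [3:b]
#6=e depends on [5:e]
#7=b depends on [6:e]
#8=e depends on [7:b]
sources: [0:e, 1:o]
N(rest) = Σ N(rest − s) over sources s of rest; N(one piece) = 1:
  size 1 → [4]=1  [8]=1
  size 2 → [2,4]=1  [4,8]=2  [7,8]=1
  size 3 → [1,2,4]=1  [2,4,8]=3  [4,7,8]=3  [6,7,8]=1
  size 4 → [1,2,4,8]=4  [2,4,7,8]=6  [4,6,7,8]=4  [5,6,7,8]=1
  size 5 → [1,2,4,7,8]=10  [2,4,6,7,8]=10  [3,5,6,7,8]=1  [4,5,6,7,8]=5
  size 6 → [0,3,5,6,7,8]=1  [1,2,4,6,7,8]=20  [2,4,5,6,7,8]=15  [3,4,5,6,7,8]=6
  size 7 → [0,3,4,5,6,7,8]=7  [1,2,4,5,6,7,8]=35  [2,3,4,5,6,7,8]=21
  first=0(e) contributes 56
  first=1(o) contributes 28
|[w]| = 84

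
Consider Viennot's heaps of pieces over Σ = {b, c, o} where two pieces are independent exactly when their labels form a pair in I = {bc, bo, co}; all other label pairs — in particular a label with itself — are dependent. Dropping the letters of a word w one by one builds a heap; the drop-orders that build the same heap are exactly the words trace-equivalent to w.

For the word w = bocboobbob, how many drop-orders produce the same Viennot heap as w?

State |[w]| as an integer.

1260

0(b) covers ∅
1(o) covers ∅
2(c) covers ∅
3(b) covers 0:b
4(o) covers 1:o
5(o) covers 4:o
6(b) covers 3:b
7(b) covers 6:b
8(o) covers 5:o
9(b) covers 7:b
floor of heap: 0:b, 1:o, 2:c
completions by unplaced set U, small U first (add the entries for U minus each lowest piece of U):
  |U|=1: {2}:1  {8}:1  {9}:1
  |U|=2: {2,8}:2  {2,9}:2  {5,8}:1  {7,9}:1  {8,9}:2
  |U|=3: {2,5,8}:3  {2,7,9}:3  {2,8,9}:6  {4,5,8}:1  {5,8,9}:3  {6,7,9}:1  {7,8,9}:3
  |U|=4: {1,4,5,8}:1  {2,4,5,8}:4  {2,5,8,9}:12  {2,6,7,9}:4  {2,7,8,9}:12  {3,6,7,9}:1  {4,5,8,9}:4  {5,7,8,9}:6  {6,7,8,9}:4
  |U|=5: {0,3,6,7,9}:1  {1,2,4,5,8}:5  {1,4,5,8,9}:5  {2,3,6,7,9}:5  {2,4,5,8,9}:20  {2,5,7,8,9}:30  {2,6,7,8,9}:20  {3,6,7,8,9}:5  {4,5,7,8,9}:10  {5,6,7,8,9}:10
  |U|=6: {0,2,3,6,7,9}:6  {0,3,6,7,8,9}:6  {1,2,4,5,8,9}:30  {1,4,5,7,8,9}:15  {2,3,6,7,8,9}:30  {2,4,5,7,8,9}:60  {2,5,6,7,8,9}:60  {3,5,6,7,8,9}:15  {4,5,6,7,8,9}:20
  |U|=7: {0,2,3,6,7,8,9}:42  {0,3,5,6,7,8,9}:21  {1,2,4,5,7,8,9}:105  {1,4,5,6,7,8,9}:35  {2,3,5,6,7,8,9}:105  {2,4,5,6,7,8,9}:140  {3,4,5,6,7,8,9}:35
  |U|=8: {0,2,3,5,6,7,8,9}:168  {0,3,4,5,6,7,8,9}:56  {1,2,4,5,6,7,8,9}:280  {1,3,4,5,6,7,8,9}:70  {2,3,4,5,6,7,8,9}:280
  start at 0(b): 630
  start at 1(o): 504
  start at 2(c): 126
sum over floor = 1260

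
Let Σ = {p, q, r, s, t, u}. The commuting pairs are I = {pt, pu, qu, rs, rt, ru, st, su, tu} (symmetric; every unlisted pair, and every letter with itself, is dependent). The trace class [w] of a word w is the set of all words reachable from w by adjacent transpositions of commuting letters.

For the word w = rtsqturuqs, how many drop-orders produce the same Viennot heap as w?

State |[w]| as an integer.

drop 0:r onto floor
drop 1:t onto floor
drop 2:s onto floor
drop 3:q onto {0:r, 1:t, 2:s}
drop 4:t onto {3:q}
drop 5:u onto floor
drop 6:r onto {3:q}
drop 7:u onto {5:u}
drop 8:q onto {4:t, 6:r}
drop 9:s onto {8:q}
ground layer = {0:r, 1:t, 2:s, 5:u}
drop-orders for the pieces not yet dropped (sum over which currently-grounded one goes next):
  1 to go: {7} 1  {9} 1
  2 to go: {5,7} 1  {7,9} 2  {8,9} 1
  3 to go: {4,8,9} 1  {5,7,9} 3  {6,8,9} 1  {7,8,9} 3
  4 to go: {4,6,8,9} 2  {4,7,8,9} 4  {5,7,8,9} 6  {6,7,8,9} 4
  5 to go: {3,4,6,8,9} 2  {4,5,7,8,9} 10  {4,6,7,8,9} 10  {5,6,7,8,9} 10
  6 to go: {0,3,4,6,8,9} 2  {1,3,4,6,8,9} 2  {2,3,4,6,8,9} 2  {3,4,6,7,8,9} 12  {4,5,6,7,8,9} 30
  7 to go: {0,1,3,4,6,8,9} 4  {0,2,3,4,6,8,9} 4  {0,3,4,6,7,8,9} 14  {1,2,3,4,6,8,9} 4  {1,3,4,6,7,8,9} 14  {2,3,4,6,7,8,9} 14  {3,4,5,6,7,8,9} 42
  8 to go: {0,1,2,3,4,6,8,9} 12  {0,1,3,4,6,7,8,9} 32  {0,2,3,4,6,7,8,9} 32  {0,3,4,5,6,7,8,9} 56  {1,2,3,4,6,7,8,9} 32  {1,3,4,5,6,7,8,9} 56  {2,3,4,5,6,7,8,9} 56
  if 0:r drops first: 144 orders
  if 1:t drops first: 144 orders
  if 2:s drops first: 144 orders
  if 5:u drops first: 108 orders
heap linearizations: 540

540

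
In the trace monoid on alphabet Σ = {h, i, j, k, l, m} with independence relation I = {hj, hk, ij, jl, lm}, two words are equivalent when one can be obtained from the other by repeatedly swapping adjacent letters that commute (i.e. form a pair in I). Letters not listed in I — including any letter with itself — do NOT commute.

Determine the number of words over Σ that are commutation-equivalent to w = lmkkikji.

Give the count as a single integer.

4

#0=l has no predecessor
#1=m has no predecessor
#2=k depends on [0:l, 1:m]
#3=k depends on [2:k]
#4=i depends on [3:k]
#5=k depends on [4:i]
#6=j depends on [5:k]
#7=i depends on [5:k]
sources: [0:l, 1:m]
N(rest) = Σ N(rest − s) over sources s of rest; N(one piece) = 1:
  size 1 → [6]=1  [7]=1
  size 2 → [6,7]=2
  size 3 → [5,6,7]=2
  size 4 → [4,5,6,7]=2
  size 5 → [3,4,5,6,7]=2
  size 6 → [2,3,4,5,6,7]=2
  first=0(l) contributes 2
  first=1(m) contributes 2
|[w]| = 4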